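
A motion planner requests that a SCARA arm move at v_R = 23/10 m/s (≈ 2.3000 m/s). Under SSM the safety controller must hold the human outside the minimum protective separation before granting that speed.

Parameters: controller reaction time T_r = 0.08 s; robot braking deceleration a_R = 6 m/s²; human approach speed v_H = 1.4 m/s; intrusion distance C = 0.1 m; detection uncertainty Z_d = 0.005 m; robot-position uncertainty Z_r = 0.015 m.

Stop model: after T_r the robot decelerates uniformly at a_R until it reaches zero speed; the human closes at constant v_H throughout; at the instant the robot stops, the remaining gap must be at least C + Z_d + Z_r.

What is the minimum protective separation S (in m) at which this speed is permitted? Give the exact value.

braking lasts T_s = (23/10)/6 = 0.3833 s
reaction-phase robot travel = 2.3000·0.0800 = 0.1840 m
robot under decel: 2.3000²/(2·6.0000) = 0.4408 m
human closes 1.4000·0.4633 = 0.6487 m
C+Z_d+Z_r = 0.1000+0.0050+0.0150 = 0.1200 m
S_min ≈ 0.1840+0.4408+0.6487+0.1200  ⇒  S_min = 2787/2000 m

S_min = 2787/2000 m = 1.3935 m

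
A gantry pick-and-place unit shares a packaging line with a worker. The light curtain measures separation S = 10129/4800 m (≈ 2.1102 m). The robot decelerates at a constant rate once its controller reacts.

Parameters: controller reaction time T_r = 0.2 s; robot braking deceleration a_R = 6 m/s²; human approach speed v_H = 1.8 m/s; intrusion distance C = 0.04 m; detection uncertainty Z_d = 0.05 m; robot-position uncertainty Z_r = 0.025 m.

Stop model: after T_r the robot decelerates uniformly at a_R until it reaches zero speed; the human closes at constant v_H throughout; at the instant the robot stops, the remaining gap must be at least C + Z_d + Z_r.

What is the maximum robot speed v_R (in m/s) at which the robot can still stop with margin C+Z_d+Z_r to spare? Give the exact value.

quadratic (1/12)·v² + (1/2)·v + (-7849/4800) = 0
  disc = (1/2)² − 4·(1/12)·(-7849/4800) = 11449/14400 ; √disc = 107/120
  v_R = (−(1/2) + 107/120) / (2·(1/12)) = 47/20 m/s
check:
braking lasts T_s = (47/20)/6 = 0.3917 s
reaction-phase robot travel = 2.3500·0.2000 = 0.4700 m
robot under decel: 2.3500²/(2·6.0000) = 0.4602 m
human closes 1.8000·0.5917 = 1.0650 m
residual clearance needed = 0.0400+0.0500+0.0250 = 0.1150 m
sum ≈ 0.4700+0.4602+1.0650+0.1150 ≈ 2.1102 m = S ✓

v_R_max = 47/20 m/s = 2.3500 m/s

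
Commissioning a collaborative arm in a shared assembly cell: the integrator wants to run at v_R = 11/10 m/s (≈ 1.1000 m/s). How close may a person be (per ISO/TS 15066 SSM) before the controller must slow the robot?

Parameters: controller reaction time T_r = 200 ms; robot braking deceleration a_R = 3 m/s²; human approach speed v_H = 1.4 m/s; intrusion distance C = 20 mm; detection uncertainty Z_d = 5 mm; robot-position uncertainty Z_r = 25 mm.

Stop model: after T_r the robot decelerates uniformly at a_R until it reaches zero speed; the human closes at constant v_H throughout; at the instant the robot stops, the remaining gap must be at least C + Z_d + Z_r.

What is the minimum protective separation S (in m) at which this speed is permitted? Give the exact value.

stop time T_s = (11/10)/3 = 0.3667 s
robot covers v_R·T_r = 1.1000·0.2000 = 0.2200 m before braking
braking distance = 1.1000²/(2·3.0000) = 0.2017 m
person approaches 1.4000·(0.2000+0.3667) = 0.7933 m
margins: 0.0200+0.0050+0.0250 = 0.0500 m
S_min ≈ 0.2200+0.2017+0.7933+0.0500  ⇒  S_min = 253/200 m

S_min = 253/200 m = 1.2650 m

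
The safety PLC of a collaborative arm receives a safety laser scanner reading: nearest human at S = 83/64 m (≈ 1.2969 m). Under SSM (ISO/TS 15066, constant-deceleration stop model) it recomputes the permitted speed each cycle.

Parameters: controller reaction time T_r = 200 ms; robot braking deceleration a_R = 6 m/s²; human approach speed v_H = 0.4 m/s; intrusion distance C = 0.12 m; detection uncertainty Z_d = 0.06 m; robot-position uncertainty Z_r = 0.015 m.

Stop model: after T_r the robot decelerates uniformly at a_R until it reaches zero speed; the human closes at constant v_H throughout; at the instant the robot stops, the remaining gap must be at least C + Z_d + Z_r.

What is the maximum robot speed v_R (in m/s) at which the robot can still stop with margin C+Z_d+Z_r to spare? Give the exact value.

v_R_max = 9/4 m/s = 2.2500 m/s

quadratic (1/12)·v² + (4/15)·v + (-327/320) = 0
  disc = (4/15)² − 4·(1/12)·(-327/320) = 5929/14400 ; √disc = 77/120
  v_R = (−(4/15) + 77/120) / (2·(1/12)) = 9/4 m/s
check:
braking lasts T_s = (9/4)/6 = 0.3750 s
robot covers v_R·T_r = 2.2500·0.2000 = 0.4500 m before braking
robot under decel: 2.2500²/(2·6.0000) = 0.4219 m
person approaches 0.4000·(0.2000+0.3750) = 0.2300 m
margins: 0.1200+0.0600+0.0150 = 0.1950 m
sum ≈ 0.4500+0.4219+0.2300+0.1950 ≈ 1.2969 m = S ✓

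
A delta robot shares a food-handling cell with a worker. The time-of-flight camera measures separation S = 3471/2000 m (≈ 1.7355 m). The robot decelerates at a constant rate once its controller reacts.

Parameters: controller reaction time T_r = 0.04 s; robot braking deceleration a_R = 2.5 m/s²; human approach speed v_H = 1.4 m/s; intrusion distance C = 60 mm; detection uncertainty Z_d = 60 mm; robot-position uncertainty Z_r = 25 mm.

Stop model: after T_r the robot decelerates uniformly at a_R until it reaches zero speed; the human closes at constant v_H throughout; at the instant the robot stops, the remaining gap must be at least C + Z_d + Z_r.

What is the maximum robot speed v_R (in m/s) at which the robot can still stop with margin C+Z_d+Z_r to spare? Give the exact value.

at the boundary: (1/5)·v² + (3/5)·v + (-3069/2000) = 0
  disc = (3/5)² − 4·(1/5)·(-3069/2000) = 3969/2500 ; √disc = 63/50
  v_R = (−(3/5) + 63/50) / (2·(1/5)) = 33/20 m/s
check:
braking lasts T_s = (33/20)/(5/2) = 0.6600 s
robot in T_r: 1.6500·0.0400 = 0.0660 m
robot under decel: 1.6500²/(2·2.5000) = 0.5445 m
human closes 1.4000·0.7000 = 0.9800 m
margins: 0.0600+0.0600+0.0250 = 0.1450 m
sum ≈ 0.0660+0.5445+0.9800+0.1450 ≈ 1.7355 m = S ✓

v_R_max = 33/20 m/s = 1.6500 m/s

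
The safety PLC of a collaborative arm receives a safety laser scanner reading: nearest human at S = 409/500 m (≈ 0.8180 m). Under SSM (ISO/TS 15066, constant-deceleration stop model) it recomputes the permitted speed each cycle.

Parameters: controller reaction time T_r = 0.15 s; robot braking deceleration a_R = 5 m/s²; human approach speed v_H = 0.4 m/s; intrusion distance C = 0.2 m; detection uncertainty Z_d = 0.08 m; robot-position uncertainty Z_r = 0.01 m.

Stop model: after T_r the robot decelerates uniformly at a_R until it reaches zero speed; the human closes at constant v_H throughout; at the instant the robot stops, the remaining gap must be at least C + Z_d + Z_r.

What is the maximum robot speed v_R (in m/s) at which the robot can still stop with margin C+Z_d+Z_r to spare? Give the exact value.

v_R_max = 13/10 m/s = 1.3000 m/s

quadratic (1/10)·v² + (23/100)·v + (-117/250) = 0
  disc = (23/100)² − 4·(1/10)·(-117/250) = 2401/10000 ; √disc = 49/100
  v_R = (−(23/100) + 49/100) / (2·(1/10)) = 13/10 m/s
check:
stop time T_s = (13/10)/5 = 0.2600 s
robot in T_r: 1.3000·0.1500 = 0.1950 m
robot covers 1.3000·0.2600 − ½·5.0000·0.2600² = 0.1690 m while stopping
person approaches 0.4000·(0.1500+0.2600) = 0.1640 m
C+Z_d+Z_r = 0.2000+0.0800+0.0100 = 0.2900 m
sum ≈ 0.1950+0.1690+0.1640+0.2900 ≈ 0.8180 m = S ✓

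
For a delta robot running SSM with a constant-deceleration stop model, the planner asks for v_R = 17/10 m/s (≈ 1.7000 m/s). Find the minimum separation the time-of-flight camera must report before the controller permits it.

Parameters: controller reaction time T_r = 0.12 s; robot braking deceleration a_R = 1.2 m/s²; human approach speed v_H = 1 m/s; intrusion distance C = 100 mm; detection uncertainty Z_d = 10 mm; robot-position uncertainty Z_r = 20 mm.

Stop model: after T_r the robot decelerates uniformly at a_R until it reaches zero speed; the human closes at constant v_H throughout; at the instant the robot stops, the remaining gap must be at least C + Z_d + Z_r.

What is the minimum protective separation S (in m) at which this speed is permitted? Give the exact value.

braking lasts T_s = (17/10)/(6/5) = 1.4167 s
reaction-phase robot travel = 1.7000·0.1200 = 0.2040 m
robot covers 1.7000·1.4167 − ½·1.2000·1.4167² = 1.2042 m while stopping
person approaches 1.0000·(0.1200+1.4167) = 1.5367 m
margins: 0.1000+0.0100+0.0200 = 0.1300 m
S_min ≈ 0.2040+1.2042+1.5367+0.1300  ⇒  S_min = 18449/6000 m

S_min = 18449/6000 m = 3.0748 m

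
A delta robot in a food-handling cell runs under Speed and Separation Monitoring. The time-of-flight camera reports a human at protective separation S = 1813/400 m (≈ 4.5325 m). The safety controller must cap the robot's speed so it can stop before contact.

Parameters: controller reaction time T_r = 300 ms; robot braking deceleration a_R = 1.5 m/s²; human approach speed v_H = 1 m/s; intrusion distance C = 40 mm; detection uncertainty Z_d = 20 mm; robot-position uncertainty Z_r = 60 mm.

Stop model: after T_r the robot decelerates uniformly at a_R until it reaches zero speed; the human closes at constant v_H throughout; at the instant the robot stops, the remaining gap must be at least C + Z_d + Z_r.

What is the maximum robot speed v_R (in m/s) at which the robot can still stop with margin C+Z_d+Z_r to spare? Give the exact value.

quadratic (1/3)·v² + (29/30)·v + (-329/80) = 0
  disc = (29/30)² − 4·(1/3)·(-329/80) = 1444/225 ; √disc = 38/15
  v_R = (−(29/30) + 38/15) / (2·(1/3)) = 47/20 m/s
check:
stop time T_s = (47/20)/(3/2) = 1.5667 s
reaction-phase robot travel = 2.3500·0.3000 = 0.7050 m
braking distance = 2.3500²/(2·1.5000) = 1.8408 m
person approaches 1.0000·(0.3000+1.5667) = 1.8667 m
residual clearance needed = 0.0400+0.0200+0.0600 = 0.1200 m
sum ≈ 0.7050+1.8408+1.8667+0.1200 ≈ 4.5325 m = S ✓

v_R_max = 47/20 m/s = 2.3500 m/s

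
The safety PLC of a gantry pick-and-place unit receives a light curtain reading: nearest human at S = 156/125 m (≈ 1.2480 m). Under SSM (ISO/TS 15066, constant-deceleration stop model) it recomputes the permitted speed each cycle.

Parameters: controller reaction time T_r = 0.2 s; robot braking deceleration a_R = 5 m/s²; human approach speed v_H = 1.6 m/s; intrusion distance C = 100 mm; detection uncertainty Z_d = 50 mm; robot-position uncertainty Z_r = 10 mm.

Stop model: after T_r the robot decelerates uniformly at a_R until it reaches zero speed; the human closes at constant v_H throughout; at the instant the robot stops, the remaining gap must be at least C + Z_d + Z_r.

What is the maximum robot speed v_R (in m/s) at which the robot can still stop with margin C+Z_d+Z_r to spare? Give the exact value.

v_R_max = 6/5 m/s = 1.2000 m/s

collect terms ⇒ (1/10)·v_R² + (13/25)·v_R + (-96/125) = 0
  disc = (13/25)² − 4·(1/10)·(-96/125) = 361/625 ; √disc = 19/25
  v_R = (−(13/25) + 19/25) / (2·(1/10)) = 6/5 m/s
check:
T_s = v_R/a_R = (6/5)/5 = 0.2400 s
robot in T_r: 1.2000·0.2000 = 0.2400 m
robot under decel: 1.2000²/(2·5.0000) = 0.1440 m
human closes 1.6000·0.4400 = 0.7040 m
residual clearance needed = 0.1000+0.0500+0.0100 = 0.1600 m
sum ≈ 0.2400+0.1440+0.7040+0.1600 ≈ 1.2480 m = S ✓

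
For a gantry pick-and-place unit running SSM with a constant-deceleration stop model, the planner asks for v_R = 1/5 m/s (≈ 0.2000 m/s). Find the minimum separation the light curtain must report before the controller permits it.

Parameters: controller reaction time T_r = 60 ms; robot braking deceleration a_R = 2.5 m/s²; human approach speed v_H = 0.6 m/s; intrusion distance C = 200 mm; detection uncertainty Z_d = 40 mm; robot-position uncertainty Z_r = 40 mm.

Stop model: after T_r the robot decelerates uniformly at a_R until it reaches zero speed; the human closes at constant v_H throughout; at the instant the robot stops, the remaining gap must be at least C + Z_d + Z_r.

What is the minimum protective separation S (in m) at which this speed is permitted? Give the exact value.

T_s = v_R/a_R = (1/5)/(5/2) = 0.0800 s
robot covers v_R·T_r = 0.2000·0.0600 = 0.0120 m before braking
braking distance = 0.2000²/(2·2.5000) = 0.0080 m
person approaches 0.6000·(0.0600+0.0800) = 0.0840 m
residual clearance needed = 0.2000+0.0400+0.0400 = 0.2800 m
S_min ≈ 0.0120+0.0080+0.0840+0.2800  ⇒  S_min = 48/125 m

S_min = 48/125 m = 0.3840 m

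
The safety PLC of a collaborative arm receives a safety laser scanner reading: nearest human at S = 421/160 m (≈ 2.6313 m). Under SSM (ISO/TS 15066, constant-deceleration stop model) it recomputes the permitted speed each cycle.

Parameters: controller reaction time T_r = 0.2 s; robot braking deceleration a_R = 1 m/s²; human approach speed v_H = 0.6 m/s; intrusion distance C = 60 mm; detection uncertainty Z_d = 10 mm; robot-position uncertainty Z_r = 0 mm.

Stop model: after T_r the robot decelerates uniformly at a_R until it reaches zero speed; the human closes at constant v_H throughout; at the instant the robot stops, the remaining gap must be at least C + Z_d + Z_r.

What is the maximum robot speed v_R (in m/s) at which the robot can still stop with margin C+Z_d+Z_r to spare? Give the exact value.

v_R_max = 31/20 m/s = 1.5500 m/s

at the boundary: (1/2)·v² + (4/5)·v + (-1953/800) = 0
  disc = (4/5)² − 4·(1/2)·(-1953/800) = 2209/400 ; √disc = 47/20
  v_R = (−(4/5) + 47/20) / (2·(1/2)) = 31/20 m/s
check:
T_s = v_R/a_R = (31/20)/1 = 1.5500 s
reaction-phase robot travel = 1.5500·0.2000 = 0.3100 m
robot under decel: 1.5500²/(2·1.0000) = 1.2012 m
person approaches 0.6000·(0.2000+1.5500) = 1.0500 m
residual clearance needed = 0.0600+0.0100+0.0000 = 0.0700 m
sum ≈ 0.3100+1.2012+1.0500+0.0700 ≈ 2.6313 m = S ✓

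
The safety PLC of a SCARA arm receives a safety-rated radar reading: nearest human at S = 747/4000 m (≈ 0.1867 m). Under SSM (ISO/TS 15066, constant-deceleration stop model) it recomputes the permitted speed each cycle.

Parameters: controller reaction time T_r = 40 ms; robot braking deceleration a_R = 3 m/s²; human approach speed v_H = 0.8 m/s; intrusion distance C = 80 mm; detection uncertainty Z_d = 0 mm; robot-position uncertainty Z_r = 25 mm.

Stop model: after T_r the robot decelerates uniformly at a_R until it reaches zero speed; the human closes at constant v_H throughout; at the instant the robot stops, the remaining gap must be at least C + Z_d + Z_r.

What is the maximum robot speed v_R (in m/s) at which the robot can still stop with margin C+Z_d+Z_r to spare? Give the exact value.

v_R_max = 3/20 m/s = 0.1500 m/s

at the boundary: (1/6)·v² + (23/75)·v + (-199/4000) = 0
  disc = (23/75)² − 4·(1/6)·(-199/4000) = 11449/90000 ; √disc = 107/300
  v_R = (−(23/75) + 107/300) / (2·(1/6)) = 3/20 m/s
check:
T_s = v_R/a_R = (3/20)/3 = 0.0500 s
robot in T_r: 0.1500·0.0400 = 0.0060 m
robot under decel: 0.1500²/(2·3.0000) = 0.0037 m
human over T_r+T_s: 0.8000·(0.0400+0.0500) = 0.0720 m
C+Z_d+Z_r = 0.0800+0.0000+0.0250 = 0.1050 m
sum ≈ 0.0060+0.0037+0.0720+0.1050 ≈ 0.1867 m = S ✓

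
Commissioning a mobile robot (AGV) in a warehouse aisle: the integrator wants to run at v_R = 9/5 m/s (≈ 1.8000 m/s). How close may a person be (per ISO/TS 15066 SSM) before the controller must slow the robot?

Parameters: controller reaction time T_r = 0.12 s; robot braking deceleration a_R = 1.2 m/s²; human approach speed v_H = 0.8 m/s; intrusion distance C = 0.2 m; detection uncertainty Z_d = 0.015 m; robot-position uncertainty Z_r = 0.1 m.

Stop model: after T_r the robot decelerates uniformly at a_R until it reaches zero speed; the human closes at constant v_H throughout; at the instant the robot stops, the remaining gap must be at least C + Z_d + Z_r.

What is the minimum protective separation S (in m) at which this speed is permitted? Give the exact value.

braking lasts T_s = (9/5)/(6/5) = 1.5000 s
robot covers v_R·T_r = 1.8000·0.1200 = 0.2160 m before braking
robot covers 1.8000·1.5000 − ½·1.2000·1.5000² = 1.3500 m while stopping
person approaches 0.8000·(0.1200+1.5000) = 1.2960 m
residual clearance needed = 0.2000+0.0150+0.1000 = 0.3150 m
S_min ≈ 0.2160+1.3500+1.2960+0.3150  ⇒  S_min = 3177/1000 m

S_min = 3177/1000 m = 3.1770 m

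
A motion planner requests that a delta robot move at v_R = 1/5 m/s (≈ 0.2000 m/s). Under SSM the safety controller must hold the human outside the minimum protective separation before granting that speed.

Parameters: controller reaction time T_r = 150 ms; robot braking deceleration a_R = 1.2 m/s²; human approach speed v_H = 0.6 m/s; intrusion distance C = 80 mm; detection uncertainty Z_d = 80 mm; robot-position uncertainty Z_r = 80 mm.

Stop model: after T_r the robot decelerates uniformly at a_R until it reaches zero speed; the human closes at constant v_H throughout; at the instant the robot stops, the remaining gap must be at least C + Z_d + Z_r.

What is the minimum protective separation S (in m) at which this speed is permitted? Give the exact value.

S_min = 143/300 m = 0.4767 m

braking lasts T_s = (1/5)/(6/5) = 0.1667 s
robot in T_r: 0.2000·0.1500 = 0.0300 m
braking distance = 0.2000²/(2·1.2000) = 0.0167 m
person approaches 0.6000·(0.1500+0.1667) = 0.1900 m
margins: 0.0800+0.0800+0.0800 = 0.2400 m
S_min ≈ 0.0300+0.0167+0.1900+0.2400  ⇒  S_min = 143/300 m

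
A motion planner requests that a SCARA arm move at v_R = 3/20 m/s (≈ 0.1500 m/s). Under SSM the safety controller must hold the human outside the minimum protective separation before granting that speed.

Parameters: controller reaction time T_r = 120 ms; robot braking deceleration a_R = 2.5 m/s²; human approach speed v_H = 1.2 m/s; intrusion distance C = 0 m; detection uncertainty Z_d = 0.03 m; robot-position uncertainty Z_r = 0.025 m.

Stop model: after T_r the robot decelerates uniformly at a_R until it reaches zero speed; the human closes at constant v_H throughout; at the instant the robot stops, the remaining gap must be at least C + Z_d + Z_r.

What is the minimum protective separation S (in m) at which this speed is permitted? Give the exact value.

T_s = v_R/a_R = (3/20)/(5/2) = 0.0600 s
reaction-phase robot travel = 0.1500·0.1200 = 0.0180 m
robot covers 0.1500·0.0600 − ½·2.5000·0.0600² = 0.0045 m while stopping
person approaches 1.2000·(0.1200+0.0600) = 0.2160 m
margins: 0.0000+0.0300+0.0250 = 0.0550 m
S_min ≈ 0.0180+0.0045+0.2160+0.0550  ⇒  S_min = 587/2000 m

S_min = 587/2000 m = 0.2935 m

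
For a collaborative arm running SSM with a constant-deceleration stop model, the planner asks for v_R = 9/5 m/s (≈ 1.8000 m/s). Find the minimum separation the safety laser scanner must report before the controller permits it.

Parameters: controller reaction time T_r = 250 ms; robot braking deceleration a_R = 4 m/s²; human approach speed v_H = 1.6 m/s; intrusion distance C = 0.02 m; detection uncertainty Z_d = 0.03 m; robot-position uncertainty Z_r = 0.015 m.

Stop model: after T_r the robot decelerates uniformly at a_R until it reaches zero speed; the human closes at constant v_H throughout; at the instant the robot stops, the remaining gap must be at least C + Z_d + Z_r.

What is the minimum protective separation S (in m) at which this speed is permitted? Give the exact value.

S_min = 51/25 m = 2.0400 m

braking lasts T_s = (9/5)/4 = 0.4500 s
robot covers v_R·T_r = 1.8000·0.2500 = 0.4500 m before braking
robot under decel: 1.8000²/(2·4.0000) = 0.4050 m
human over T_r+T_s: 1.6000·(0.2500+0.4500) = 1.1200 m
residual clearance needed = 0.0200+0.0300+0.0150 = 0.0650 m
S_min ≈ 0.4500+0.4050+1.1200+0.0650  ⇒  S_min = 51/25 m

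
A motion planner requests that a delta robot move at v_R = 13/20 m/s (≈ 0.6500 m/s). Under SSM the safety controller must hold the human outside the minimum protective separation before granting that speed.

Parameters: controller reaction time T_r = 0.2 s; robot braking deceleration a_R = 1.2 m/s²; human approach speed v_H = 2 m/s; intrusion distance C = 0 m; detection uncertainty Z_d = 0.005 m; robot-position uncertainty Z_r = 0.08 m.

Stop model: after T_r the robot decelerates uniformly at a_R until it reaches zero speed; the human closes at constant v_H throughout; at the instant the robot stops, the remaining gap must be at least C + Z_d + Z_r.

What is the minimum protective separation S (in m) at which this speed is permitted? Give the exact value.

braking lasts T_s = (13/20)/(6/5) = 0.5417 s
reaction-phase robot travel = 0.6500·0.2000 = 0.1300 m
robot under decel: 0.6500²/(2·1.2000) = 0.1760 m
human closes 2.0000·0.7417 = 1.4833 m
residual clearance needed = 0.0000+0.0050+0.0800 = 0.0850 m
S_min ≈ 0.1300+0.1760+1.4833+0.0850  ⇒  S_min = 2999/1600 m

S_min = 2999/1600 m = 1.8744 m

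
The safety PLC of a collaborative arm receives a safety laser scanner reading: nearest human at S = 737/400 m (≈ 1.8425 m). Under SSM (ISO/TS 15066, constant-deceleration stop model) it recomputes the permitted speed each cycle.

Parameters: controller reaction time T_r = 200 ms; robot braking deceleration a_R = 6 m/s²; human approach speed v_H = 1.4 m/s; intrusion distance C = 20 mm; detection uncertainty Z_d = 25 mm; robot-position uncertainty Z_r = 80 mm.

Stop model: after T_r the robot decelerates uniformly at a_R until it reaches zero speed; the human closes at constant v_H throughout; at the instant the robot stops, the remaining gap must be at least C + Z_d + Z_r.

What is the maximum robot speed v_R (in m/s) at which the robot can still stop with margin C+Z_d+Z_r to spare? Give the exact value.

v_R_max = 23/10 m/s = 2.3000 m/s

at the boundary: (1/12)·v² + (13/30)·v + (-23/16) = 0
  disc = (13/30)² − 4·(1/12)·(-23/16) = 2401/3600 ; √disc = 49/60
  v_R = (−(13/30) + 49/60) / (2·(1/12)) = 23/10 m/s
check:
braking lasts T_s = (23/10)/6 = 0.3833 s
robot in T_r: 2.3000·0.2000 = 0.4600 m
robot under decel: 2.3000²/(2·6.0000) = 0.4408 m
person approaches 1.4000·(0.2000+0.3833) = 0.8167 m
residual clearance needed = 0.0200+0.0250+0.0800 = 0.1250 m
sum ≈ 0.4600+0.4408+0.8167+0.1250 ≈ 1.8425 m = S ✓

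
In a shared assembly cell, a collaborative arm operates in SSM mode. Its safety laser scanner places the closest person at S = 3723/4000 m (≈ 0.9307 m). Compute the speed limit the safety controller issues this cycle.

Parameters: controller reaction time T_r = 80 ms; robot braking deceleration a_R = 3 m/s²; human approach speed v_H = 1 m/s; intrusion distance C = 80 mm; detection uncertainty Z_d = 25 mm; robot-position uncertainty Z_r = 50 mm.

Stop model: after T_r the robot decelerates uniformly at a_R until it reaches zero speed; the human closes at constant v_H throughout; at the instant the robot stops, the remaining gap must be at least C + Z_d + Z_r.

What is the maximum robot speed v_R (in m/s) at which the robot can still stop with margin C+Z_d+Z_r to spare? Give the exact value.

at the boundary: (1/6)·v² + (31/75)·v + (-2783/4000) = 0
  disc = (31/75)² − 4·(1/6)·(-2783/4000) = 57121/90000 ; √disc = 239/300
  v_R = (−(31/75) + 239/300) / (2·(1/6)) = 23/20 m/s
check:
braking lasts T_s = (23/20)/3 = 0.3833 s
robot covers v_R·T_r = 1.1500·0.0800 = 0.0920 m before braking
robot under decel: 1.1500²/(2·3.0000) = 0.2204 m
person approaches 1.0000·(0.0800+0.3833) = 0.4633 m
residual clearance needed = 0.0800+0.0250+0.0500 = 0.1550 m
sum ≈ 0.0920+0.2204+0.4633+0.1550 ≈ 0.9307 m = S ✓

v_R_max = 23/20 m/s = 1.1500 m/s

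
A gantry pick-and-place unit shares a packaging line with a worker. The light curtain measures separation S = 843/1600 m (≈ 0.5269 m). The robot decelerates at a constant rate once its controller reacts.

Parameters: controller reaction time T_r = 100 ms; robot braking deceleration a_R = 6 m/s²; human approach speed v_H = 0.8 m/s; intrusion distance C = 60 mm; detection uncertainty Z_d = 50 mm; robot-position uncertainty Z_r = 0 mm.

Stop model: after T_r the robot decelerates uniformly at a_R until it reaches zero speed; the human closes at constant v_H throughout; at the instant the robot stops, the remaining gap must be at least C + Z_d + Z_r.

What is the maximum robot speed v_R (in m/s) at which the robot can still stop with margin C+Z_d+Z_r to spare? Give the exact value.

quadratic (1/12)·v² + (7/30)·v + (-539/1600) = 0
  disc = (7/30)² − 4·(1/12)·(-539/1600) = 2401/14400 ; √disc = 49/120
  v_R = (−(7/30) + 49/120) / (2·(1/12)) = 21/20 m/s
check:
stop time T_s = (21/20)/6 = 0.1750 s
robot covers v_R·T_r = 1.0500·0.1000 = 0.1050 m before braking
robot covers 1.0500·0.1750 − ½·6.0000·0.1750² = 0.0919 m while stopping
human over T_r+T_s: 0.8000·(0.1000+0.1750) = 0.2200 m
margins: 0.0600+0.0500+0.0000 = 0.1100 m
sum ≈ 0.1050+0.0919+0.2200+0.1100 ≈ 0.5269 m = S ✓

v_R_max = 21/20 m/s = 1.0500 m/s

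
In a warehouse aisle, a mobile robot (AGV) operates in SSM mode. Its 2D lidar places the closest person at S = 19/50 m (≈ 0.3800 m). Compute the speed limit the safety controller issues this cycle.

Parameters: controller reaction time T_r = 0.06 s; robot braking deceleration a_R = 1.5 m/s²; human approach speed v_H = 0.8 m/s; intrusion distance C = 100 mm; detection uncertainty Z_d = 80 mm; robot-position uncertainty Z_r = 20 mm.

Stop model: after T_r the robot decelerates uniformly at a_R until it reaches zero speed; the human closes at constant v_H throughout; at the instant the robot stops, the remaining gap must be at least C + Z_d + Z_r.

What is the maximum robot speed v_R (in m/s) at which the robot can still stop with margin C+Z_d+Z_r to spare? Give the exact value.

quadratic (1/3)·v² + (89/150)·v + (-33/250) = 0
  disc = (89/150)² − 4·(1/3)·(-33/250) = 11881/22500 ; √disc = 109/150
  v_R = (−(89/150) + 109/150) / (2·(1/3)) = 1/5 m/s
check:
braking lasts T_s = (1/5)/(3/2) = 0.1333 s
robot in T_r: 0.2000·0.0600 = 0.0120 m
braking distance = 0.2000²/(2·1.5000) = 0.0133 m
human over T_r+T_s: 0.8000·(0.0600+0.1333) = 0.1547 m
residual clearance needed = 0.1000+0.0800+0.0200 = 0.2000 m
sum ≈ 0.0120+0.0133+0.1547+0.2000 ≈ 0.3800 m = S ✓

v_R_max = 1/5 m/s = 0.2000 m/s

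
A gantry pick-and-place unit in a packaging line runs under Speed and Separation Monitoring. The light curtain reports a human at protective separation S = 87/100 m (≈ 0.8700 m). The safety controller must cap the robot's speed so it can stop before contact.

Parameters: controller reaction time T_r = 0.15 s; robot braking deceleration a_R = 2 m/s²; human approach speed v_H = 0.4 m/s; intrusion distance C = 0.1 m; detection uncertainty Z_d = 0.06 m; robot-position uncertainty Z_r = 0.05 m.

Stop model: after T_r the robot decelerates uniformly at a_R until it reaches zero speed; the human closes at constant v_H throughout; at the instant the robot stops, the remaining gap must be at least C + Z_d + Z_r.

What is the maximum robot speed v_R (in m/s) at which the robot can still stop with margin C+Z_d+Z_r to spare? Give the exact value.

collect terms ⇒ (1/4)·v_R² + (7/20)·v_R + (-3/5) = 0
  disc = (7/20)² − 4·(1/4)·(-3/5) = 289/400 ; √disc = 17/20
  v_R = (−(7/20) + 17/20) / (2·(1/4)) = 1 m/s
check:
braking lasts T_s = 1/2 = 0.5000 s
reaction-phase robot travel = 1.0000·0.1500 = 0.1500 m
braking distance = 1.0000²/(2·2.0000) = 0.2500 m
person approaches 0.4000·(0.1500+0.5000) = 0.2600 m
C+Z_d+Z_r = 0.1000+0.0600+0.0500 = 0.2100 m
sum ≈ 0.1500+0.2500+0.2600+0.2100 ≈ 0.8700 m = S ✓

v_R_max = 1 m/s = 1.0000 m/s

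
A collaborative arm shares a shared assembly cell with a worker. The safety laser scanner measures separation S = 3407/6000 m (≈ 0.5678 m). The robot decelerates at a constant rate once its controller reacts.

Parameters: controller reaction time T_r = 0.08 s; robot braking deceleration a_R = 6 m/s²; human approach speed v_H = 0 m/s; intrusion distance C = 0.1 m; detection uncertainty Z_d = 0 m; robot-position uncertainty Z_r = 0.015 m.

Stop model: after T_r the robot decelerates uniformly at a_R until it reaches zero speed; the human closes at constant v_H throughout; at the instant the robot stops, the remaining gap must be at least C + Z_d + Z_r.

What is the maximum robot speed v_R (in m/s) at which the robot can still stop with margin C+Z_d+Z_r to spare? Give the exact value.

at the boundary: (1/12)·v² + (2/25)·v + (-2717/6000) = 0
  disc = (2/25)² − 4·(1/12)·(-2717/6000) = 14161/90000 ; √disc = 119/300
  v_R = (−(2/25) + 119/300) / (2·(1/12)) = 19/10 m/s
check:
braking lasts T_s = (19/10)/6 = 0.3167 s
robot in T_r: 1.9000·0.0800 = 0.1520 m
robot under decel: 1.9000²/(2·6.0000) = 0.3008 m
human closes 0.0000·0.3967 = 0.0000 m
residual clearance needed = 0.1000+0.0000+0.0150 = 0.1150 m
sum ≈ 0.1520+0.3008+0.0000+0.1150 ≈ 0.5678 m = S ✓

v_R_max = 19/10 m/s = 1.9000 m/s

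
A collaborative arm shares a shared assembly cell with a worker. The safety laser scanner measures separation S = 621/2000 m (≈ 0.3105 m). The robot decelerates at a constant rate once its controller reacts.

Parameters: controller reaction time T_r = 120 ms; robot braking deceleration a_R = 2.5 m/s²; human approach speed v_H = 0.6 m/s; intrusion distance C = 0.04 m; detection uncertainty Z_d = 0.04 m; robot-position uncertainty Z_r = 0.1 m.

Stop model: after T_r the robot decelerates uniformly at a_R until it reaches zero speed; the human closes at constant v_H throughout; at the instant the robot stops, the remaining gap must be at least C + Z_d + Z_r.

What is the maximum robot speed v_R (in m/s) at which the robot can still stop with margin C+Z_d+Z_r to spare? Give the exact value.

collect terms ⇒ (1/5)·v_R² + (9/25)·v_R + (-117/2000) = 0
  disc = (9/25)² − 4·(1/5)·(-117/2000) = 441/2500 ; √disc = 21/50
  v_R = (−(9/25) + 21/50) / (2·(1/5)) = 3/20 m/s
check:
T_s = v_R/a_R = (3/20)/(5/2) = 0.0600 s
robot in T_r: 0.1500·0.1200 = 0.0180 m
robot under decel: 0.1500²/(2·2.5000) = 0.0045 m
human over T_r+T_s: 0.6000·(0.1200+0.0600) = 0.1080 m
C+Z_d+Z_r = 0.0400+0.0400+0.1000 = 0.1800 m
sum ≈ 0.0180+0.0045+0.1080+0.1800 ≈ 0.3105 m = S ✓

v_R_max = 3/20 m/s = 0.1500 m/s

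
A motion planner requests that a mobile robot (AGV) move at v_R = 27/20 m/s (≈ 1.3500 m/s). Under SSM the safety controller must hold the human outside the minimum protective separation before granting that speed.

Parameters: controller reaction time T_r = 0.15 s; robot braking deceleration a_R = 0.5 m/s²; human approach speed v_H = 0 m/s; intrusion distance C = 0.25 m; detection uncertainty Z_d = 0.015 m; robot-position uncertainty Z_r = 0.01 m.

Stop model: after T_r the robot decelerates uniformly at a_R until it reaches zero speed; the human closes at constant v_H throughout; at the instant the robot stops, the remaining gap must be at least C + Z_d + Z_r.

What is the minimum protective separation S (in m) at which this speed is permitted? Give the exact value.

braking lasts T_s = (27/20)/(1/2) = 2.7000 s
robot covers v_R·T_r = 1.3500·0.1500 = 0.2025 m before braking
braking distance = 1.3500²/(2·0.5000) = 1.8225 m
human closes 0.0000·2.8500 = 0.0000 m
C+Z_d+Z_r = 0.2500+0.0150+0.0100 = 0.2750 m
S_min ≈ 0.2025+1.8225+0.0000+0.2750  ⇒  S_min = 23/10 m

S_min = 23/10 m = 2.3000 m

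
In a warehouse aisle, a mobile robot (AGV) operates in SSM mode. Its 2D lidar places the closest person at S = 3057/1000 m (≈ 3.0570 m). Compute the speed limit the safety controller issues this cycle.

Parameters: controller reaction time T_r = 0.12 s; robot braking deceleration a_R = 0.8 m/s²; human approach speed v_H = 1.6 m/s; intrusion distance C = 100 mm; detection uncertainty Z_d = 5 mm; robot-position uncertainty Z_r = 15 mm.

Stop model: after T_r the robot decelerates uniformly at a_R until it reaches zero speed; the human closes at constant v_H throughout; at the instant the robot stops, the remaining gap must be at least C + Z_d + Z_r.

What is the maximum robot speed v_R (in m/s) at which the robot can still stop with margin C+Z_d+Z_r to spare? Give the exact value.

v_R_max = 1 m/s = 1.0000 m/s

collect terms ⇒ (5/8)·v_R² + (53/25)·v_R + (-549/200) = 0
  disc = (53/25)² − 4·(5/8)·(-549/200) = 113569/10000 ; √disc = 337/100
  v_R = (−(53/25) + 337/100) / (2·(5/8)) = 1 m/s
check:
T_s = v_R/a_R = 1/(4/5) = 1.2500 s
robot covers v_R·T_r = 1.0000·0.1200 = 0.1200 m before braking
braking distance = 1.0000²/(2·0.8000) = 0.6250 m
human closes 1.6000·1.3700 = 2.1920 m
residual clearance needed = 0.1000+0.0050+0.0150 = 0.1200 m
sum ≈ 0.1200+0.6250+2.1920+0.1200 ≈ 3.0570 m = S ✓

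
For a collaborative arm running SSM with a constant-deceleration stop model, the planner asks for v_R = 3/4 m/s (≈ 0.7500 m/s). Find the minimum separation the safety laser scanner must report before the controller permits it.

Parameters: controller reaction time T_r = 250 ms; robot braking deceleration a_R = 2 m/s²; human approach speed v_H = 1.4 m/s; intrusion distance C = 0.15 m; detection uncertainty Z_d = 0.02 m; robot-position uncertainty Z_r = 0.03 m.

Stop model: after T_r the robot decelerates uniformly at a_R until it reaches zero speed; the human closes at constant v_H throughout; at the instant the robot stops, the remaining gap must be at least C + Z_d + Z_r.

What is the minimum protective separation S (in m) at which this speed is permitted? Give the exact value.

braking lasts T_s = (3/4)/2 = 0.3750 s
robot covers v_R·T_r = 0.7500·0.2500 = 0.1875 m before braking
robot under decel: 0.7500²/(2·2.0000) = 0.1406 m
person approaches 1.4000·(0.2500+0.3750) = 0.8750 m
residual clearance needed = 0.1500+0.0200+0.0300 = 0.2000 m
S_min ≈ 0.1875+0.1406+0.8750+0.2000  ⇒  S_min = 449/320 m

S_min = 449/320 m = 1.4031 m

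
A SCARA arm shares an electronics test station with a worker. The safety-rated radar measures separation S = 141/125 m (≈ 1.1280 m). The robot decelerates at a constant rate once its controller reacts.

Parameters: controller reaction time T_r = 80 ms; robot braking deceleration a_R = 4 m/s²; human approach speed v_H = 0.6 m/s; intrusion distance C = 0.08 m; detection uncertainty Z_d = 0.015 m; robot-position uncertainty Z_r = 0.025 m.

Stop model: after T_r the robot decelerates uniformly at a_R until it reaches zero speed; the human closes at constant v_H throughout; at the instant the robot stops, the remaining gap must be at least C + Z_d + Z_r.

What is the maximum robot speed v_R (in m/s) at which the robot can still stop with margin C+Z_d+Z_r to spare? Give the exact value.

collect terms ⇒ (1/8)·v_R² + (23/100)·v_R + (-24/25) = 0
  disc = (23/100)² − 4·(1/8)·(-24/25) = 5329/10000 ; √disc = 73/100
  v_R = (−(23/100) + 73/100) / (2·(1/8)) = 2 m/s
check:
stop time T_s = 2/4 = 0.5000 s
robot in T_r: 2.0000·0.0800 = 0.1600 m
robot covers 2.0000·0.5000 − ½·4.0000·0.5000² = 0.5000 m while stopping
human closes 0.6000·0.5800 = 0.3480 m
C+Z_d+Z_r = 0.0800+0.0150+0.0250 = 0.1200 m
sum ≈ 0.1600+0.5000+0.3480+0.1200 ≈ 1.1280 m = S ✓

v_R_max = 2 m/s = 2.0000 m/s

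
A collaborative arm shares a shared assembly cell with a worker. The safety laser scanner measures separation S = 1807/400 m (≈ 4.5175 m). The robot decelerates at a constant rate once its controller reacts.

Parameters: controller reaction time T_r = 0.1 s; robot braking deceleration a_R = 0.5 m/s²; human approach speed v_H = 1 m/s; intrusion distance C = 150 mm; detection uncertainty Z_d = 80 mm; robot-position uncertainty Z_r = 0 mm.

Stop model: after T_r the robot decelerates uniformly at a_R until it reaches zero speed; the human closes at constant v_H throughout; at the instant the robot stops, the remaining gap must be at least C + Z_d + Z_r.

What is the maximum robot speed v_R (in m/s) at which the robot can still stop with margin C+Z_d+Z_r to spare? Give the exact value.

v_R_max = 5/4 m/s = 1.2500 m/s

quadratic (1)·v² + (21/10)·v + (-67/16) = 0
  disc = (21/10)² − 4·(1)·(-67/16) = 529/25 ; √disc = 23/5
  v_R = (−(21/10) + 23/5) / (2·(1)) = 5/4 m/s
check:
stop time T_s = (5/4)/(1/2) = 2.5000 s
reaction-phase robot travel = 1.2500·0.1000 = 0.1250 m
robot under decel: 1.2500²/(2·0.5000) = 1.5625 m
person approaches 1.0000·(0.1000+2.5000) = 2.6000 m
margins: 0.1500+0.0800+0.0000 = 0.2300 m
sum ≈ 0.1250+1.5625+2.6000+0.2300 ≈ 4.5175 m = S ✓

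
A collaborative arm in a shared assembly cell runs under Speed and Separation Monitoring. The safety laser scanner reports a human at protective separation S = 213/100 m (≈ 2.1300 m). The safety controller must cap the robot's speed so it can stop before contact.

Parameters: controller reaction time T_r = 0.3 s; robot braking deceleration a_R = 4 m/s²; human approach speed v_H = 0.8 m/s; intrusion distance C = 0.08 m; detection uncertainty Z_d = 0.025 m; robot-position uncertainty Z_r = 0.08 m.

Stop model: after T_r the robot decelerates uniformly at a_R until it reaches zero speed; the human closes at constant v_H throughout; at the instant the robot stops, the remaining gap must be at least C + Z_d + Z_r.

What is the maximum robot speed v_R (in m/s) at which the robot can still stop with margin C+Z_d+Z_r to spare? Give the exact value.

v_R_max = 11/5 m/s = 2.2000 m/s

at the boundary: (1/8)·v² + (1/2)·v + (-341/200) = 0
  disc = (1/2)² − 4·(1/8)·(-341/200) = 441/400 ; √disc = 21/20
  v_R = (−(1/2) + 21/20) / (2·(1/8)) = 11/5 m/s
check:
T_s = v_R/a_R = (11/5)/4 = 0.5500 s
robot in T_r: 2.2000·0.3000 = 0.6600 m
robot under decel: 2.2000²/(2·4.0000) = 0.6050 m
person approaches 0.8000·(0.3000+0.5500) = 0.6800 m
residual clearance needed = 0.0800+0.0250+0.0800 = 0.1850 m
sum ≈ 0.6600+0.6050+0.6800+0.1850 ≈ 2.1300 m = S ✓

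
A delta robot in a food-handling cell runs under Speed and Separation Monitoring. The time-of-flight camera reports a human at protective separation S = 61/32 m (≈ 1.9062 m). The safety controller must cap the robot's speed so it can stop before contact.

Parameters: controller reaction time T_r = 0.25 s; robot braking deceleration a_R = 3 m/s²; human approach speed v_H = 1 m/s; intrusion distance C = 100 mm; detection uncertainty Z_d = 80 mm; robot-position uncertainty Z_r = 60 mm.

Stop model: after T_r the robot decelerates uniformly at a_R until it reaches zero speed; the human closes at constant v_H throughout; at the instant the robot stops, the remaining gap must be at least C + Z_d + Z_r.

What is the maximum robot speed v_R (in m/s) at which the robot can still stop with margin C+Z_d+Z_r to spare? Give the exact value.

v_R_max = 33/20 m/s = 1.6500 m/s

at the boundary: (1/6)·v² + (7/12)·v + (-1133/800) = 0
  disc = (7/12)² − 4·(1/6)·(-1133/800) = 289/225 ; √disc = 17/15
  v_R = (−(7/12) + 17/15) / (2·(1/6)) = 33/20 m/s
check:
stop time T_s = (33/20)/3 = 0.5500 s
robot in T_r: 1.6500·0.2500 = 0.4125 m
robot covers 1.6500·0.5500 − ½·3.0000·0.5500² = 0.4537 m while stopping
person approaches 1.0000·(0.2500+0.5500) = 0.8000 m
margins: 0.1000+0.0800+0.0600 = 0.2400 m
sum ≈ 0.4125+0.4537+0.8000+0.2400 ≈ 1.9062 m = S ✓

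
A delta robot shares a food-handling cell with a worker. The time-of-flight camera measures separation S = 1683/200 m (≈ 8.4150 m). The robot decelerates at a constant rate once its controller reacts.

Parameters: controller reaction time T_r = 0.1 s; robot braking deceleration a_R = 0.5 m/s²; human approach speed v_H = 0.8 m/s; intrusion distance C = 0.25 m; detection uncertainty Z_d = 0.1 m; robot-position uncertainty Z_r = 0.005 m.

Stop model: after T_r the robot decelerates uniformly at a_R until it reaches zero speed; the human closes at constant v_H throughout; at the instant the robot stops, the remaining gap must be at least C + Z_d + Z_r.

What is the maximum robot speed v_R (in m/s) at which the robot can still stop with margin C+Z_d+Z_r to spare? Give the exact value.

v_R_max = 21/10 m/s = 2.1000 m/s

collect terms ⇒ (1)·v_R² + (17/10)·v_R + (-399/50) = 0
  disc = (17/10)² − 4·(1)·(-399/50) = 3481/100 ; √disc = 59/10
  v_R = (−(17/10) + 59/10) / (2·(1)) = 21/10 m/s
check:
braking lasts T_s = (21/10)/(1/2) = 4.2000 s
reaction-phase robot travel = 2.1000·0.1000 = 0.2100 m
robot covers 2.1000·4.2000 − ½·0.5000·4.2000² = 4.4100 m while stopping
human over T_r+T_s: 0.8000·(0.1000+4.2000) = 3.4400 m
C+Z_d+Z_r = 0.2500+0.1000+0.0050 = 0.3550 m
sum ≈ 0.2100+4.4100+3.4400+0.3550 ≈ 8.4150 m = S ✓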